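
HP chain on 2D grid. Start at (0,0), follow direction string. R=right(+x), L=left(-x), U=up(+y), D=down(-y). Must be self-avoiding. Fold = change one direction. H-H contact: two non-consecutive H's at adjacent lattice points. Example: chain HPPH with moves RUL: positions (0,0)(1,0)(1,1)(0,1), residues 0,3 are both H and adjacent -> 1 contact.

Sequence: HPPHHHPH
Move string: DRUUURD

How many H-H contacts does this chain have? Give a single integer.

Answer: 2

Derivation:
Positions: [(0, 0), (0, -1), (1, -1), (1, 0), (1, 1), (1, 2), (2, 2), (2, 1)]
H-H contact: residue 0 @(0,0) - residue 3 @(1, 0)
H-H contact: residue 4 @(1,1) - residue 7 @(2, 1)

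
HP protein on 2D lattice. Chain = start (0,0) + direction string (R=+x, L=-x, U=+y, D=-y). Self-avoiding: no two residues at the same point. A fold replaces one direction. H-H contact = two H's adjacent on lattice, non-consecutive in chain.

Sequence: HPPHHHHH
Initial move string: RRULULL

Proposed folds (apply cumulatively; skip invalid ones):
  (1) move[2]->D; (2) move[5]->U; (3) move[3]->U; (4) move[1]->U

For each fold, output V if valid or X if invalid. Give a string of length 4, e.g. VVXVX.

Initial: RRULULL -> [(0, 0), (1, 0), (2, 0), (2, 1), (1, 1), (1, 2), (0, 2), (-1, 2)]
Fold 1: move[2]->D => RRDLULL INVALID (collision), skipped
Fold 2: move[5]->U => RRULUUL VALID
Fold 3: move[3]->U => RRUUUUL VALID
Fold 4: move[1]->U => RUUUUUL VALID

Answer: XVVV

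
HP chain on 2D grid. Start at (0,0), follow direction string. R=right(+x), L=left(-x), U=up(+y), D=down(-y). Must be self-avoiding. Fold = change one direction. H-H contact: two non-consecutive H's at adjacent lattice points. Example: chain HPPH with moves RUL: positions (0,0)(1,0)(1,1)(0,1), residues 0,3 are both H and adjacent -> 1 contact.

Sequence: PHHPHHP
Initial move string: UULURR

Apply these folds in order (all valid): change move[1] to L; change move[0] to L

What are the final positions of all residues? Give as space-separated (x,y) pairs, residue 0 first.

Answer: (0,0) (-1,0) (-2,0) (-3,0) (-3,1) (-2,1) (-1,1)

Derivation:
Initial moves: UULURR
Fold: move[1]->L => ULLURR (positions: [(0, 0), (0, 1), (-1, 1), (-2, 1), (-2, 2), (-1, 2), (0, 2)])
Fold: move[0]->L => LLLURR (positions: [(0, 0), (-1, 0), (-2, 0), (-3, 0), (-3, 1), (-2, 1), (-1, 1)])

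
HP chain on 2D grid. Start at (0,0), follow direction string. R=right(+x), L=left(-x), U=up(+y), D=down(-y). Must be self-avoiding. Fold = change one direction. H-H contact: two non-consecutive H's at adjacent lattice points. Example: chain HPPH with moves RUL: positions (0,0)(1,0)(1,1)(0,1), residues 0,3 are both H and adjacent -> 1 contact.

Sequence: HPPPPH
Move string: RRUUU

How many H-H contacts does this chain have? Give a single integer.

Positions: [(0, 0), (1, 0), (2, 0), (2, 1), (2, 2), (2, 3)]
No H-H contacts found.

Answer: 0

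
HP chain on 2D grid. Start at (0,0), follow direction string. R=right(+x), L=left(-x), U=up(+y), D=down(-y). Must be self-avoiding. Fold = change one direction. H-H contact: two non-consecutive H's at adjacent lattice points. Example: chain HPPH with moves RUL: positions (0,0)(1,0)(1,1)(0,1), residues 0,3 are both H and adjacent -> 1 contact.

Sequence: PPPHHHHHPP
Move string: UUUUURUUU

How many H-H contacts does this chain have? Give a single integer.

Positions: [(0, 0), (0, 1), (0, 2), (0, 3), (0, 4), (0, 5), (1, 5), (1, 6), (1, 7), (1, 8)]
No H-H contacts found.

Answer: 0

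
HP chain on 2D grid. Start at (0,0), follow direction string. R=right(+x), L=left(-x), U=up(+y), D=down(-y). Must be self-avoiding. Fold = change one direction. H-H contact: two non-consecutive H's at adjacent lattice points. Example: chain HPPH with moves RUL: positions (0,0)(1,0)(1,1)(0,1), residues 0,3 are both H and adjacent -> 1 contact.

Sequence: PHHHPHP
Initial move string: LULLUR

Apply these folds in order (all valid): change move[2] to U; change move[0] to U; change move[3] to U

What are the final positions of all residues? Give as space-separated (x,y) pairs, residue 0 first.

Initial moves: LULLUR
Fold: move[2]->U => LUULUR (positions: [(0, 0), (-1, 0), (-1, 1), (-1, 2), (-2, 2), (-2, 3), (-1, 3)])
Fold: move[0]->U => UUULUR (positions: [(0, 0), (0, 1), (0, 2), (0, 3), (-1, 3), (-1, 4), (0, 4)])
Fold: move[3]->U => UUUUUR (positions: [(0, 0), (0, 1), (0, 2), (0, 3), (0, 4), (0, 5), (1, 5)])

Answer: (0,0) (0,1) (0,2) (0,3) (0,4) (0,5) (1,5)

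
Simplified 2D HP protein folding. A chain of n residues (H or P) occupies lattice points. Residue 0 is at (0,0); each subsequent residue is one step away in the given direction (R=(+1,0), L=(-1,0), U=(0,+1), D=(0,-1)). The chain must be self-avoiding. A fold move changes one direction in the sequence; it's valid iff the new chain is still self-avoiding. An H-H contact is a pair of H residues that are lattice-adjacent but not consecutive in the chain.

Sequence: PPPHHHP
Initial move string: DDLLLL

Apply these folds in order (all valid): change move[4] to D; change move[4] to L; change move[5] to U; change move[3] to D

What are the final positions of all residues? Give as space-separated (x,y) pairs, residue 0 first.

Initial moves: DDLLLL
Fold: move[4]->D => DDLLDL (positions: [(0, 0), (0, -1), (0, -2), (-1, -2), (-2, -2), (-2, -3), (-3, -3)])
Fold: move[4]->L => DDLLLL (positions: [(0, 0), (0, -1), (0, -2), (-1, -2), (-2, -2), (-3, -2), (-4, -2)])
Fold: move[5]->U => DDLLLU (positions: [(0, 0), (0, -1), (0, -2), (-1, -2), (-2, -2), (-3, -2), (-3, -1)])
Fold: move[3]->D => DDLDLU (positions: [(0, 0), (0, -1), (0, -2), (-1, -2), (-1, -3), (-2, -3), (-2, -2)])

Answer: (0,0) (0,-1) (0,-2) (-1,-2) (-1,-3) (-2,-3) (-2,-2)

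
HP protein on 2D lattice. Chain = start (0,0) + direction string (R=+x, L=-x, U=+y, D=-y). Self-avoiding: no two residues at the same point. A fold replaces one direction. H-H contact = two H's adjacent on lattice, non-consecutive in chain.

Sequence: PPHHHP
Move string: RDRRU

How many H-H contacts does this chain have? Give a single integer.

Positions: [(0, 0), (1, 0), (1, -1), (2, -1), (3, -1), (3, 0)]
No H-H contacts found.

Answer: 0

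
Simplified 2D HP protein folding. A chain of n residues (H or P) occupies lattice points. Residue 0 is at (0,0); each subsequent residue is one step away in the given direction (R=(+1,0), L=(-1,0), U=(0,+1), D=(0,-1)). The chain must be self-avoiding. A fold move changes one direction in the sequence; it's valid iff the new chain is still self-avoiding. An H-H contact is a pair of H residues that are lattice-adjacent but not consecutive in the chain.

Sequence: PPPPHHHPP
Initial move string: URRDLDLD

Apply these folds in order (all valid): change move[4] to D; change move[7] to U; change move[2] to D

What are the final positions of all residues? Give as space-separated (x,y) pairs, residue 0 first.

Answer: (0,0) (0,1) (1,1) (1,0) (1,-1) (1,-2) (1,-3) (0,-3) (0,-2)

Derivation:
Initial moves: URRDLDLD
Fold: move[4]->D => URRDDDLD (positions: [(0, 0), (0, 1), (1, 1), (2, 1), (2, 0), (2, -1), (2, -2), (1, -2), (1, -3)])
Fold: move[7]->U => URRDDDLU (positions: [(0, 0), (0, 1), (1, 1), (2, 1), (2, 0), (2, -1), (2, -2), (1, -2), (1, -1)])
Fold: move[2]->D => URDDDDLU (positions: [(0, 0), (0, 1), (1, 1), (1, 0), (1, -1), (1, -2), (1, -3), (0, -3), (0, -2)])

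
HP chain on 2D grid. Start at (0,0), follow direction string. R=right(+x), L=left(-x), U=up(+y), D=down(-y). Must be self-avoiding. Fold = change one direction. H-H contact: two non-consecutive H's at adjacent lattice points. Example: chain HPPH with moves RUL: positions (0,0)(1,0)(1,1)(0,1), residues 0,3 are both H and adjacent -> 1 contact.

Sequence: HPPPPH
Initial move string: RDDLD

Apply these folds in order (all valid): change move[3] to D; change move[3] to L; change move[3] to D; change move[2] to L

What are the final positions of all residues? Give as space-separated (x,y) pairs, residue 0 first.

Answer: (0,0) (1,0) (1,-1) (0,-1) (0,-2) (0,-3)

Derivation:
Initial moves: RDDLD
Fold: move[3]->D => RDDDD (positions: [(0, 0), (1, 0), (1, -1), (1, -2), (1, -3), (1, -4)])
Fold: move[3]->L => RDDLD (positions: [(0, 0), (1, 0), (1, -1), (1, -2), (0, -2), (0, -3)])
Fold: move[3]->D => RDDDD (positions: [(0, 0), (1, 0), (1, -1), (1, -2), (1, -3), (1, -4)])
Fold: move[2]->L => RDLDD (positions: [(0, 0), (1, 0), (1, -1), (0, -1), (0, -2), (0, -3)])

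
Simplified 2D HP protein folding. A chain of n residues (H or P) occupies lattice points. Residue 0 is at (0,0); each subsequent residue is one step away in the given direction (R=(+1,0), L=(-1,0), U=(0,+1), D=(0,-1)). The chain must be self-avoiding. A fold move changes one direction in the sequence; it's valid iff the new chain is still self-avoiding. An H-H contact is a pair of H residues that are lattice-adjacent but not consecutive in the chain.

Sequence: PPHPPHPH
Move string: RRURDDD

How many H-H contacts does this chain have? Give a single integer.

Positions: [(0, 0), (1, 0), (2, 0), (2, 1), (3, 1), (3, 0), (3, -1), (3, -2)]
H-H contact: residue 2 @(2,0) - residue 5 @(3, 0)

Answer: 1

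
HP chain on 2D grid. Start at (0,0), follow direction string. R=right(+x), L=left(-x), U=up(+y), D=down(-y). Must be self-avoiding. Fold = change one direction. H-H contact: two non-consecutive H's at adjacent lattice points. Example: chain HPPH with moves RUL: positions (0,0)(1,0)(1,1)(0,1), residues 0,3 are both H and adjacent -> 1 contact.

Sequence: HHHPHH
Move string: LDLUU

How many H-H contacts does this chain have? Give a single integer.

Answer: 1

Derivation:
Positions: [(0, 0), (-1, 0), (-1, -1), (-2, -1), (-2, 0), (-2, 1)]
H-H contact: residue 1 @(-1,0) - residue 4 @(-2, 0)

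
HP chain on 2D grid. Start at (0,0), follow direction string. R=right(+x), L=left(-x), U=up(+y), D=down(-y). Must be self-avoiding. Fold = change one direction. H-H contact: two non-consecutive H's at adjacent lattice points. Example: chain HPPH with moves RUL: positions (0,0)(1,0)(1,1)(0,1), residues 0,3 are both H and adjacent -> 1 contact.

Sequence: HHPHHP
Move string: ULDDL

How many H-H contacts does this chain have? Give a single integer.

Answer: 1

Derivation:
Positions: [(0, 0), (0, 1), (-1, 1), (-1, 0), (-1, -1), (-2, -1)]
H-H contact: residue 0 @(0,0) - residue 3 @(-1, 0)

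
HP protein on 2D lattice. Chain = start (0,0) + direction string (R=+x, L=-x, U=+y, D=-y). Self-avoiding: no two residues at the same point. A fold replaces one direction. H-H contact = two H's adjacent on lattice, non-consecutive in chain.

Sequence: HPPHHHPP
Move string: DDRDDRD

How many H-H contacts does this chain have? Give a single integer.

Positions: [(0, 0), (0, -1), (0, -2), (1, -2), (1, -3), (1, -4), (2, -4), (2, -5)]
No H-H contacts found.

Answer: 0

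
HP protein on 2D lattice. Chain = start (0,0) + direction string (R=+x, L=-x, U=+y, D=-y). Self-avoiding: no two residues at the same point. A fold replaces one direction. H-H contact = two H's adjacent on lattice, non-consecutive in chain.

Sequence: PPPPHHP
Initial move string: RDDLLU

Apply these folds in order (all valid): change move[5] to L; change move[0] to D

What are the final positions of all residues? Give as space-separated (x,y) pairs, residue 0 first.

Answer: (0,0) (0,-1) (0,-2) (0,-3) (-1,-3) (-2,-3) (-3,-3)

Derivation:
Initial moves: RDDLLU
Fold: move[5]->L => RDDLLL (positions: [(0, 0), (1, 0), (1, -1), (1, -2), (0, -2), (-1, -2), (-2, -2)])
Fold: move[0]->D => DDDLLL (positions: [(0, 0), (0, -1), (0, -2), (0, -3), (-1, -3), (-2, -3), (-3, -3)])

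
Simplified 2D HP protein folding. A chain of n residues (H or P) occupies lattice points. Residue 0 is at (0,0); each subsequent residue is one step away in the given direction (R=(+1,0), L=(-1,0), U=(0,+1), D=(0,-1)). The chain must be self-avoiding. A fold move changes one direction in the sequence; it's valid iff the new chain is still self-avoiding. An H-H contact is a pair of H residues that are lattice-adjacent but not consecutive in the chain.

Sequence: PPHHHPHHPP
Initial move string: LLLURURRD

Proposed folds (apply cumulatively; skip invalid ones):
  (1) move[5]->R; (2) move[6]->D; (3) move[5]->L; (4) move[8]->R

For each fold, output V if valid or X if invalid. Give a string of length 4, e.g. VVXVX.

Answer: VXXV

Derivation:
Initial: LLLURURRD -> [(0, 0), (-1, 0), (-2, 0), (-3, 0), (-3, 1), (-2, 1), (-2, 2), (-1, 2), (0, 2), (0, 1)]
Fold 1: move[5]->R => LLLURRRRD VALID
Fold 2: move[6]->D => LLLURRDRD INVALID (collision), skipped
Fold 3: move[5]->L => LLLURLRRD INVALID (collision), skipped
Fold 4: move[8]->R => LLLURRRRR VALID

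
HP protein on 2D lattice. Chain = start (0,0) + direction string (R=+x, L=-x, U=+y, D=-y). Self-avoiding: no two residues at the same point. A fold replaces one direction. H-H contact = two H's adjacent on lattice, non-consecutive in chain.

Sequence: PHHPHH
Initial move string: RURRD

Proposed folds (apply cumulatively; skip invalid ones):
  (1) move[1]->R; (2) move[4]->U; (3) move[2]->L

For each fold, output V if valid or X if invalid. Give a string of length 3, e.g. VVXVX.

Answer: VVX

Derivation:
Initial: RURRD -> [(0, 0), (1, 0), (1, 1), (2, 1), (3, 1), (3, 0)]
Fold 1: move[1]->R => RRRRD VALID
Fold 2: move[4]->U => RRRRU VALID
Fold 3: move[2]->L => RRLRU INVALID (collision), skipped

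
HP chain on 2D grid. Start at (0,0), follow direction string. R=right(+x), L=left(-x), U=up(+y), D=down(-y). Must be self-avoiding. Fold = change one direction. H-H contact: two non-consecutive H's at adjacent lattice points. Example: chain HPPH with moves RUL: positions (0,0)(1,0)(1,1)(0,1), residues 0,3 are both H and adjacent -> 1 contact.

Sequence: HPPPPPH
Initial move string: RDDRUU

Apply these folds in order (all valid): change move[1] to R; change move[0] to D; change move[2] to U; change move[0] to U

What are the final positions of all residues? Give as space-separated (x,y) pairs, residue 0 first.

Initial moves: RDDRUU
Fold: move[1]->R => RRDRUU (positions: [(0, 0), (1, 0), (2, 0), (2, -1), (3, -1), (3, 0), (3, 1)])
Fold: move[0]->D => DRDRUU (positions: [(0, 0), (0, -1), (1, -1), (1, -2), (2, -2), (2, -1), (2, 0)])
Fold: move[2]->U => DRURUU (positions: [(0, 0), (0, -1), (1, -1), (1, 0), (2, 0), (2, 1), (2, 2)])
Fold: move[0]->U => URURUU (positions: [(0, 0), (0, 1), (1, 1), (1, 2), (2, 2), (2, 3), (2, 4)])

Answer: (0,0) (0,1) (1,1) (1,2) (2,2) (2,3) (2,4)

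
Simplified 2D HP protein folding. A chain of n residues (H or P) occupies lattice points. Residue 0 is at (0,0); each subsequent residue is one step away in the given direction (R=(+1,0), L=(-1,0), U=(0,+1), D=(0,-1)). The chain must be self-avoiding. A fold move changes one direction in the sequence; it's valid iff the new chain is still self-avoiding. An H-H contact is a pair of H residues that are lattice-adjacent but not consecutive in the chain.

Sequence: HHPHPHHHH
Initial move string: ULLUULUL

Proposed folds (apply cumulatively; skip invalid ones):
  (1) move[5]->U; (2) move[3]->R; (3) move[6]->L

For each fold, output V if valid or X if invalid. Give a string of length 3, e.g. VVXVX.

Initial: ULLUULUL -> [(0, 0), (0, 1), (-1, 1), (-2, 1), (-2, 2), (-2, 3), (-3, 3), (-3, 4), (-4, 4)]
Fold 1: move[5]->U => ULLUUUUL VALID
Fold 2: move[3]->R => ULLRUUUL INVALID (collision), skipped
Fold 3: move[6]->L => ULLUUULL VALID

Answer: VXV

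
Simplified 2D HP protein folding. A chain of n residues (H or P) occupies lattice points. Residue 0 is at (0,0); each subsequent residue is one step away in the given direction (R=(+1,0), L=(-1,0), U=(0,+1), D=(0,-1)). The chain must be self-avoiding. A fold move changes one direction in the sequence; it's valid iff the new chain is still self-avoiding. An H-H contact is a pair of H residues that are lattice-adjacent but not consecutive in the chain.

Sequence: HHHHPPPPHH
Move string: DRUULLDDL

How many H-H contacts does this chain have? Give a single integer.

Answer: 2

Derivation:
Positions: [(0, 0), (0, -1), (1, -1), (1, 0), (1, 1), (0, 1), (-1, 1), (-1, 0), (-1, -1), (-2, -1)]
H-H contact: residue 0 @(0,0) - residue 3 @(1, 0)
H-H contact: residue 1 @(0,-1) - residue 8 @(-1, -1)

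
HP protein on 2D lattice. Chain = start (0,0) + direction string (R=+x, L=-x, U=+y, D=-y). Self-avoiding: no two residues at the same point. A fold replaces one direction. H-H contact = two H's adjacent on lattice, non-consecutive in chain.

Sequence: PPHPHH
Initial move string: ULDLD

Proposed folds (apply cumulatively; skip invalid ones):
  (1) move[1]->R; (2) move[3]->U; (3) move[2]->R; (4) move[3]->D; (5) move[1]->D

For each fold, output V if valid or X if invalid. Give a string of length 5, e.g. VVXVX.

Answer: XXXVX

Derivation:
Initial: ULDLD -> [(0, 0), (0, 1), (-1, 1), (-1, 0), (-2, 0), (-2, -1)]
Fold 1: move[1]->R => URDLD INVALID (collision), skipped
Fold 2: move[3]->U => ULDUD INVALID (collision), skipped
Fold 3: move[2]->R => ULRLD INVALID (collision), skipped
Fold 4: move[3]->D => ULDDD VALID
Fold 5: move[1]->D => UDDDD INVALID (collision), skipped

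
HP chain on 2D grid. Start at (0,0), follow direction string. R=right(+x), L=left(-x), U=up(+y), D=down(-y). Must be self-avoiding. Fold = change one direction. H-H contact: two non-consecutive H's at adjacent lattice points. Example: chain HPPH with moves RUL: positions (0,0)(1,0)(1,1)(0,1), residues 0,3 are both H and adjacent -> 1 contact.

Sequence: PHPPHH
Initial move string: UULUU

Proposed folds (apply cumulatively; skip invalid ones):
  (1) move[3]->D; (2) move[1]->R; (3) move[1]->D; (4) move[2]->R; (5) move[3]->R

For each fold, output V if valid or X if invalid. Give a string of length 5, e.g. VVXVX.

Answer: XXXVV

Derivation:
Initial: UULUU -> [(0, 0), (0, 1), (0, 2), (-1, 2), (-1, 3), (-1, 4)]
Fold 1: move[3]->D => UULDU INVALID (collision), skipped
Fold 2: move[1]->R => URLUU INVALID (collision), skipped
Fold 3: move[1]->D => UDLUU INVALID (collision), skipped
Fold 4: move[2]->R => UURUU VALID
Fold 5: move[3]->R => UURRU VALID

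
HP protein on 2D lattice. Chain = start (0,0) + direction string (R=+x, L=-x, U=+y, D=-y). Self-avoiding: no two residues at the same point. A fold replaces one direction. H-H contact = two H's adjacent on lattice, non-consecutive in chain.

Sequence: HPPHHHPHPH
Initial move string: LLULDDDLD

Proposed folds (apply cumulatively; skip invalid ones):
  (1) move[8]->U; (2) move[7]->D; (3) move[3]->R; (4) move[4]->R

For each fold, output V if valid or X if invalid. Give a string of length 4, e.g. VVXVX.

Initial: LLULDDDLD -> [(0, 0), (-1, 0), (-2, 0), (-2, 1), (-3, 1), (-3, 0), (-3, -1), (-3, -2), (-4, -2), (-4, -3)]
Fold 1: move[8]->U => LLULDDDLU VALID
Fold 2: move[7]->D => LLULDDDDU INVALID (collision), skipped
Fold 3: move[3]->R => LLURDDDLU INVALID (collision), skipped
Fold 4: move[4]->R => LLULRDDLU INVALID (collision), skipped

Answer: VXXX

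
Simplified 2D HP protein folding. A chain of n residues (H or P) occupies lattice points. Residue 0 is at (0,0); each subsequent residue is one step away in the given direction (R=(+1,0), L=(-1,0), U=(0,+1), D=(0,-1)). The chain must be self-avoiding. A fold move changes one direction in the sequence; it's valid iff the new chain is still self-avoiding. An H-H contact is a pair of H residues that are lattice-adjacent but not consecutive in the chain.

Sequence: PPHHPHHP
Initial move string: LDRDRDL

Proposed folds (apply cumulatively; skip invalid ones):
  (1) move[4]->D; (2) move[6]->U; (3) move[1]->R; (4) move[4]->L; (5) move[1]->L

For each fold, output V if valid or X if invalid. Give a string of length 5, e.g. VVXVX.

Answer: VXXVX

Derivation:
Initial: LDRDRDL -> [(0, 0), (-1, 0), (-1, -1), (0, -1), (0, -2), (1, -2), (1, -3), (0, -3)]
Fold 1: move[4]->D => LDRDDDL VALID
Fold 2: move[6]->U => LDRDDDU INVALID (collision), skipped
Fold 3: move[1]->R => LRRDDDL INVALID (collision), skipped
Fold 4: move[4]->L => LDRDLDL VALID
Fold 5: move[1]->L => LLRDLDL INVALID (collision), skipped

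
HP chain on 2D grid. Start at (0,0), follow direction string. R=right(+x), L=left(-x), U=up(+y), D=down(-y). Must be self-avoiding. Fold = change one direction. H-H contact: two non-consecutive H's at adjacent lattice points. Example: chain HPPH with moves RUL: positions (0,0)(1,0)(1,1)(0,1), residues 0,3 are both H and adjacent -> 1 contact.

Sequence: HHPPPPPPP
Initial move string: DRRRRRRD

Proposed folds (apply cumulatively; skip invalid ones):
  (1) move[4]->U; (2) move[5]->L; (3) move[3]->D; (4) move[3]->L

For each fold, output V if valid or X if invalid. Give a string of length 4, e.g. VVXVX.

Answer: VXXX

Derivation:
Initial: DRRRRRRD -> [(0, 0), (0, -1), (1, -1), (2, -1), (3, -1), (4, -1), (5, -1), (6, -1), (6, -2)]
Fold 1: move[4]->U => DRRRURRD VALID
Fold 2: move[5]->L => DRRRULRD INVALID (collision), skipped
Fold 3: move[3]->D => DRRDURRD INVALID (collision), skipped
Fold 4: move[3]->L => DRRLURRD INVALID (collision), skipped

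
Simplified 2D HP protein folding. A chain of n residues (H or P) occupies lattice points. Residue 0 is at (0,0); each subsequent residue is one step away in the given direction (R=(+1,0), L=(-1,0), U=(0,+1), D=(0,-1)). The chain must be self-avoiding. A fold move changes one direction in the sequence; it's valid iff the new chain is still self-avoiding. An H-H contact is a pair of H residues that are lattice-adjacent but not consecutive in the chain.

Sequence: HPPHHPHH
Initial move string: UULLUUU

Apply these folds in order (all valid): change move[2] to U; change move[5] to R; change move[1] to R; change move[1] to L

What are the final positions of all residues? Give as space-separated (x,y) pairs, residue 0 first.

Answer: (0,0) (0,1) (-1,1) (-1,2) (-2,2) (-2,3) (-1,3) (-1,4)

Derivation:
Initial moves: UULLUUU
Fold: move[2]->U => UUULUUU (positions: [(0, 0), (0, 1), (0, 2), (0, 3), (-1, 3), (-1, 4), (-1, 5), (-1, 6)])
Fold: move[5]->R => UUULURU (positions: [(0, 0), (0, 1), (0, 2), (0, 3), (-1, 3), (-1, 4), (0, 4), (0, 5)])
Fold: move[1]->R => URULURU (positions: [(0, 0), (0, 1), (1, 1), (1, 2), (0, 2), (0, 3), (1, 3), (1, 4)])
Fold: move[1]->L => ULULURU (positions: [(0, 0), (0, 1), (-1, 1), (-1, 2), (-2, 2), (-2, 3), (-1, 3), (-1, 4)])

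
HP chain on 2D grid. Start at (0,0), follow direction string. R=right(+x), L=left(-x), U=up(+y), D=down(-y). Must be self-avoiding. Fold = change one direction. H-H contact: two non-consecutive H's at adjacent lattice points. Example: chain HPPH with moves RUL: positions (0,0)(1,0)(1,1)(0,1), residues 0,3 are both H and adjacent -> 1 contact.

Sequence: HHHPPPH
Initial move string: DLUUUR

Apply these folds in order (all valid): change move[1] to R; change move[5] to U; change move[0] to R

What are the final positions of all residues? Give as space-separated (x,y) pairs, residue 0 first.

Initial moves: DLUUUR
Fold: move[1]->R => DRUUUR (positions: [(0, 0), (0, -1), (1, -1), (1, 0), (1, 1), (1, 2), (2, 2)])
Fold: move[5]->U => DRUUUU (positions: [(0, 0), (0, -1), (1, -1), (1, 0), (1, 1), (1, 2), (1, 3)])
Fold: move[0]->R => RRUUUU (positions: [(0, 0), (1, 0), (2, 0), (2, 1), (2, 2), (2, 3), (2, 4)])

Answer: (0,0) (1,0) (2,0) (2,1) (2,2) (2,3) (2,4)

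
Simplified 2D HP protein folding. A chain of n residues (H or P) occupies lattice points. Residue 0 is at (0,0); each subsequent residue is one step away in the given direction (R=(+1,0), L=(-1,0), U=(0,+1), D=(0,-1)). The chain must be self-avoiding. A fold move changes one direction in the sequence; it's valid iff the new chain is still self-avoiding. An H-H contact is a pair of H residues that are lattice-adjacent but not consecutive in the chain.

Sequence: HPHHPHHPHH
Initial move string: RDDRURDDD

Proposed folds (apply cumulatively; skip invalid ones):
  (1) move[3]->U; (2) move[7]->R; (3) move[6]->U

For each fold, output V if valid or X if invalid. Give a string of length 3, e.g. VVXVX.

Initial: RDDRURDDD -> [(0, 0), (1, 0), (1, -1), (1, -2), (2, -2), (2, -1), (3, -1), (3, -2), (3, -3), (3, -4)]
Fold 1: move[3]->U => RDDUURDDD INVALID (collision), skipped
Fold 2: move[7]->R => RDDRURDRD VALID
Fold 3: move[6]->U => RDDRURURD VALID

Answer: XVV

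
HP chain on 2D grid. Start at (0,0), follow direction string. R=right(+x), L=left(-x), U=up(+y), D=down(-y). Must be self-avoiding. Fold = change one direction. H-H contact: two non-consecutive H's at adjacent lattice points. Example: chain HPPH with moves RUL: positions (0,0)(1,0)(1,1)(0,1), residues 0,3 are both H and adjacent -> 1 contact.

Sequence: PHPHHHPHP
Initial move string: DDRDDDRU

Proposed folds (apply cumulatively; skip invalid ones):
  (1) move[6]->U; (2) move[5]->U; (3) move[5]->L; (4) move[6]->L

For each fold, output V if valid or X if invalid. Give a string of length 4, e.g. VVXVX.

Initial: DDRDDDRU -> [(0, 0), (0, -1), (0, -2), (1, -2), (1, -3), (1, -4), (1, -5), (2, -5), (2, -4)]
Fold 1: move[6]->U => DDRDDDUU INVALID (collision), skipped
Fold 2: move[5]->U => DDRDDURU INVALID (collision), skipped
Fold 3: move[5]->L => DDRDDLRU INVALID (collision), skipped
Fold 4: move[6]->L => DDRDDDLU VALID

Answer: XXXV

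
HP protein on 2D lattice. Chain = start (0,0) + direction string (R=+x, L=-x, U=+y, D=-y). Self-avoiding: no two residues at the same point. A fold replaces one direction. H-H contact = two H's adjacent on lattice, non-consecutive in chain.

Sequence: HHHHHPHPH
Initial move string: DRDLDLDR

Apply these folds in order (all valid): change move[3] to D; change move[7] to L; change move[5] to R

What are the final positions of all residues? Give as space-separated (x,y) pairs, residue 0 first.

Answer: (0,0) (0,-1) (1,-1) (1,-2) (1,-3) (1,-4) (2,-4) (2,-5) (1,-5)

Derivation:
Initial moves: DRDLDLDR
Fold: move[3]->D => DRDDDLDR (positions: [(0, 0), (0, -1), (1, -1), (1, -2), (1, -3), (1, -4), (0, -4), (0, -5), (1, -5)])
Fold: move[7]->L => DRDDDLDL (positions: [(0, 0), (0, -1), (1, -1), (1, -2), (1, -3), (1, -4), (0, -4), (0, -5), (-1, -5)])
Fold: move[5]->R => DRDDDRDL (positions: [(0, 0), (0, -1), (1, -1), (1, -2), (1, -3), (1, -4), (2, -4), (2, -5), (1, -5)])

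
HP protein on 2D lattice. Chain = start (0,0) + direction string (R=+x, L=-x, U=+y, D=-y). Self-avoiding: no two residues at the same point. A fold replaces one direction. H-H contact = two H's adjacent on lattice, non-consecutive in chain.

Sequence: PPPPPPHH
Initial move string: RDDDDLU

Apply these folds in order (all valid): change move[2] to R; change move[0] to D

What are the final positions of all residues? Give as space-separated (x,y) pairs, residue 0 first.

Initial moves: RDDDDLU
Fold: move[2]->R => RDRDDLU (positions: [(0, 0), (1, 0), (1, -1), (2, -1), (2, -2), (2, -3), (1, -3), (1, -2)])
Fold: move[0]->D => DDRDDLU (positions: [(0, 0), (0, -1), (0, -2), (1, -2), (1, -3), (1, -4), (0, -4), (0, -3)])

Answer: (0,0) (0,-1) (0,-2) (1,-2) (1,-3) (1,-4) (0,-4) (0,-3)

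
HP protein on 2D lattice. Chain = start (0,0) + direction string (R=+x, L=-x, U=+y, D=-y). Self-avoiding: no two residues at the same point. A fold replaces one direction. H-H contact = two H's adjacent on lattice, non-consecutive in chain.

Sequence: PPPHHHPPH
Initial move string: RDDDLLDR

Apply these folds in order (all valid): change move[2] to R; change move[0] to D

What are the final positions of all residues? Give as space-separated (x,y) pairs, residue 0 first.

Initial moves: RDDDLLDR
Fold: move[2]->R => RDRDLLDR (positions: [(0, 0), (1, 0), (1, -1), (2, -1), (2, -2), (1, -2), (0, -2), (0, -3), (1, -3)])
Fold: move[0]->D => DDRDLLDR (positions: [(0, 0), (0, -1), (0, -2), (1, -2), (1, -3), (0, -3), (-1, -3), (-1, -4), (0, -4)])

Answer: (0,0) (0,-1) (0,-2) (1,-2) (1,-3) (0,-3) (-1,-3) (-1,-4) (0,-4)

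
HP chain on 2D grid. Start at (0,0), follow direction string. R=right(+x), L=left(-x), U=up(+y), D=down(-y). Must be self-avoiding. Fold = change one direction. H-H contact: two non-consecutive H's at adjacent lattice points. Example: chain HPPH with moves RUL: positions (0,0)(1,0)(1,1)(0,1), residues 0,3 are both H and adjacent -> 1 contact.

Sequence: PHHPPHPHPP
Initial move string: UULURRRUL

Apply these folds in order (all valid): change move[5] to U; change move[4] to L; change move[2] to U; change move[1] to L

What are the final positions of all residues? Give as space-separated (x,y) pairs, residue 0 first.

Answer: (0,0) (0,1) (-1,1) (-1,2) (-1,3) (-2,3) (-2,4) (-1,4) (-1,5) (-2,5)

Derivation:
Initial moves: UULURRRUL
Fold: move[5]->U => UULURURUL (positions: [(0, 0), (0, 1), (0, 2), (-1, 2), (-1, 3), (0, 3), (0, 4), (1, 4), (1, 5), (0, 5)])
Fold: move[4]->L => UULULURUL (positions: [(0, 0), (0, 1), (0, 2), (-1, 2), (-1, 3), (-2, 3), (-2, 4), (-1, 4), (-1, 5), (-2, 5)])
Fold: move[2]->U => UUUULURUL (positions: [(0, 0), (0, 1), (0, 2), (0, 3), (0, 4), (-1, 4), (-1, 5), (0, 5), (0, 6), (-1, 6)])
Fold: move[1]->L => ULUULURUL (positions: [(0, 0), (0, 1), (-1, 1), (-1, 2), (-1, 3), (-2, 3), (-2, 4), (-1, 4), (-1, 5), (-2, 5)])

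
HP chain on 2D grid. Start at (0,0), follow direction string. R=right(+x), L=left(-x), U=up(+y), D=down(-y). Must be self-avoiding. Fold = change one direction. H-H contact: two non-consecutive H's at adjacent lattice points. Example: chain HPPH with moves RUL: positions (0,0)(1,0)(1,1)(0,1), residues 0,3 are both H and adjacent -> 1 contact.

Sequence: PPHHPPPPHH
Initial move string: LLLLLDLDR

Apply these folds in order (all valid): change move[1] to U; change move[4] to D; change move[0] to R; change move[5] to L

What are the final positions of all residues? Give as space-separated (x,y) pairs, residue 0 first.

Answer: (0,0) (1,0) (1,1) (0,1) (-1,1) (-1,0) (-2,0) (-3,0) (-3,-1) (-2,-1)

Derivation:
Initial moves: LLLLLDLDR
Fold: move[1]->U => LULLLDLDR (positions: [(0, 0), (-1, 0), (-1, 1), (-2, 1), (-3, 1), (-4, 1), (-4, 0), (-5, 0), (-5, -1), (-4, -1)])
Fold: move[4]->D => LULLDDLDR (positions: [(0, 0), (-1, 0), (-1, 1), (-2, 1), (-3, 1), (-3, 0), (-3, -1), (-4, -1), (-4, -2), (-3, -2)])
Fold: move[0]->R => RULLDDLDR (positions: [(0, 0), (1, 0), (1, 1), (0, 1), (-1, 1), (-1, 0), (-1, -1), (-2, -1), (-2, -2), (-1, -2)])
Fold: move[5]->L => RULLDLLDR (positions: [(0, 0), (1, 0), (1, 1), (0, 1), (-1, 1), (-1, 0), (-2, 0), (-3, 0), (-3, -1), (-2, -1)])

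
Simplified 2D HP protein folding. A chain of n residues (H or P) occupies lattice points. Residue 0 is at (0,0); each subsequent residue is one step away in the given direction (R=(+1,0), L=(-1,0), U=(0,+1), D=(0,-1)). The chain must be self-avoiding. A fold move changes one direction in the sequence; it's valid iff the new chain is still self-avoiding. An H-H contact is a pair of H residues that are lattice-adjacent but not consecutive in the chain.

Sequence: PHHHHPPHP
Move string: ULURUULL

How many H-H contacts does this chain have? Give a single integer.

Answer: 1

Derivation:
Positions: [(0, 0), (0, 1), (-1, 1), (-1, 2), (0, 2), (0, 3), (0, 4), (-1, 4), (-2, 4)]
H-H contact: residue 1 @(0,1) - residue 4 @(0, 2)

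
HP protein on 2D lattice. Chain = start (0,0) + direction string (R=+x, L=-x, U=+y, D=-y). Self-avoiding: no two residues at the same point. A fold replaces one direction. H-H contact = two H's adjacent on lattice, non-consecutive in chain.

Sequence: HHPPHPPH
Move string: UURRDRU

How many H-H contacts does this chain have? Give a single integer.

Answer: 1

Derivation:
Positions: [(0, 0), (0, 1), (0, 2), (1, 2), (2, 2), (2, 1), (3, 1), (3, 2)]
H-H contact: residue 4 @(2,2) - residue 7 @(3, 2)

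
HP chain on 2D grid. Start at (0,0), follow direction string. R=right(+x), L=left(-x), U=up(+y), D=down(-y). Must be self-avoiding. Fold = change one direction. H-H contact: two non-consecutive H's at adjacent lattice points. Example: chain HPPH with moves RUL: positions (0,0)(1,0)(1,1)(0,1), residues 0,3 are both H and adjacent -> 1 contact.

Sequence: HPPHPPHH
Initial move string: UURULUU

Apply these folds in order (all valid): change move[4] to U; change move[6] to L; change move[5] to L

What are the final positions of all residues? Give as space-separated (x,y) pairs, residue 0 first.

Initial moves: UURULUU
Fold: move[4]->U => UURUUUU (positions: [(0, 0), (0, 1), (0, 2), (1, 2), (1, 3), (1, 4), (1, 5), (1, 6)])
Fold: move[6]->L => UURUUUL (positions: [(0, 0), (0, 1), (0, 2), (1, 2), (1, 3), (1, 4), (1, 5), (0, 5)])
Fold: move[5]->L => UURUULL (positions: [(0, 0), (0, 1), (0, 2), (1, 2), (1, 3), (1, 4), (0, 4), (-1, 4)])

Answer: (0,0) (0,1) (0,2) (1,2) (1,3) (1,4) (0,4) (-1,4)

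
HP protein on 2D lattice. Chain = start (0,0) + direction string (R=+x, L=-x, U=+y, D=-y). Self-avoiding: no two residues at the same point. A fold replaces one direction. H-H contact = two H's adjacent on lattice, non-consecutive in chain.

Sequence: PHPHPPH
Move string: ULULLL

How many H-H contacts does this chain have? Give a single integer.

Positions: [(0, 0), (0, 1), (-1, 1), (-1, 2), (-2, 2), (-3, 2), (-4, 2)]
No H-H contacts found.

Answer: 0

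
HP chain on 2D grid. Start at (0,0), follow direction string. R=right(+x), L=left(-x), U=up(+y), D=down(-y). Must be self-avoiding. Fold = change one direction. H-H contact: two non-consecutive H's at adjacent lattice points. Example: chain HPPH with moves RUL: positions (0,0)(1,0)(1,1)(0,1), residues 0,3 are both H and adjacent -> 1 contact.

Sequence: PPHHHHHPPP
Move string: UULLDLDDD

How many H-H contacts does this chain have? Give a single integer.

Answer: 0

Derivation:
Positions: [(0, 0), (0, 1), (0, 2), (-1, 2), (-2, 2), (-2, 1), (-3, 1), (-3, 0), (-3, -1), (-3, -2)]
No H-H contacts found.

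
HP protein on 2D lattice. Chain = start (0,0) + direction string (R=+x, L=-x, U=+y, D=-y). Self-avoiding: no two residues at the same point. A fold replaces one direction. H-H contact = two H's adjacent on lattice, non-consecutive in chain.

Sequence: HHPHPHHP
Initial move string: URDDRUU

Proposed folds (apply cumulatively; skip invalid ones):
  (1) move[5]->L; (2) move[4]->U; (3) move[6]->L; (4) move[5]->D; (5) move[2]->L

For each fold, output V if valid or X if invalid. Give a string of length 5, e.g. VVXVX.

Initial: URDDRUU -> [(0, 0), (0, 1), (1, 1), (1, 0), (1, -1), (2, -1), (2, 0), (2, 1)]
Fold 1: move[5]->L => URDDRLU INVALID (collision), skipped
Fold 2: move[4]->U => URDDUUU INVALID (collision), skipped
Fold 3: move[6]->L => URDDRUL INVALID (collision), skipped
Fold 4: move[5]->D => URDDRDU INVALID (collision), skipped
Fold 5: move[2]->L => URLDRUU INVALID (collision), skipped

Answer: XXXXX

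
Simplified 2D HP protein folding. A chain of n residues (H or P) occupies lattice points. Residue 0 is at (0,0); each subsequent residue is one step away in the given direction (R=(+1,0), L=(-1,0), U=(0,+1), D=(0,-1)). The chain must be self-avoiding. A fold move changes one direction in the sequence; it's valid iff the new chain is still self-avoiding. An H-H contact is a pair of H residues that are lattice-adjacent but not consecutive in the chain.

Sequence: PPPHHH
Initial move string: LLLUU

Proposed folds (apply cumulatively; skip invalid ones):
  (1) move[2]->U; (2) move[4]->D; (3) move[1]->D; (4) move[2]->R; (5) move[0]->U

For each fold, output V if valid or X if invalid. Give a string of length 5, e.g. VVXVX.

Initial: LLLUU -> [(0, 0), (-1, 0), (-2, 0), (-3, 0), (-3, 1), (-3, 2)]
Fold 1: move[2]->U => LLUUU VALID
Fold 2: move[4]->D => LLUUD INVALID (collision), skipped
Fold 3: move[1]->D => LDUUU INVALID (collision), skipped
Fold 4: move[2]->R => LLRUU INVALID (collision), skipped
Fold 5: move[0]->U => ULUUU VALID

Answer: VXXXV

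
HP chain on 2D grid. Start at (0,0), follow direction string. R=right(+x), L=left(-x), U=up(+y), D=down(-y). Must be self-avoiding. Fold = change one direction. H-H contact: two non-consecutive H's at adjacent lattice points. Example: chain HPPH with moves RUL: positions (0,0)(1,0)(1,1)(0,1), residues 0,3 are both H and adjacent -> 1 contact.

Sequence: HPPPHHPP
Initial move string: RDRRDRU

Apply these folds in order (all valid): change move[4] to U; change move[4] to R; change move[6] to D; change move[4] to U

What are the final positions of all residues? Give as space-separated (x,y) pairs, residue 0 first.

Initial moves: RDRRDRU
Fold: move[4]->U => RDRRURU (positions: [(0, 0), (1, 0), (1, -1), (2, -1), (3, -1), (3, 0), (4, 0), (4, 1)])
Fold: move[4]->R => RDRRRRU (positions: [(0, 0), (1, 0), (1, -1), (2, -1), (3, -1), (4, -1), (5, -1), (5, 0)])
Fold: move[6]->D => RDRRRRD (positions: [(0, 0), (1, 0), (1, -1), (2, -1), (3, -1), (4, -1), (5, -1), (5, -2)])
Fold: move[4]->U => RDRRURD (positions: [(0, 0), (1, 0), (1, -1), (2, -1), (3, -1), (3, 0), (4, 0), (4, -1)])

Answer: (0,0) (1,0) (1,-1) (2,-1) (3,-1) (3,0) (4,0) (4,-1)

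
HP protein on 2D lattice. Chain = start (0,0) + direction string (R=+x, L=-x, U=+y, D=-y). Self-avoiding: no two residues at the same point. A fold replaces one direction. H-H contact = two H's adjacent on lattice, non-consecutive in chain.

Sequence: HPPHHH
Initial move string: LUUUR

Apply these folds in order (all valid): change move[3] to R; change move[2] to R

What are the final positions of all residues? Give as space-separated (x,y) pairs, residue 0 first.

Initial moves: LUUUR
Fold: move[3]->R => LUURR (positions: [(0, 0), (-1, 0), (-1, 1), (-1, 2), (0, 2), (1, 2)])
Fold: move[2]->R => LURRR (positions: [(0, 0), (-1, 0), (-1, 1), (0, 1), (1, 1), (2, 1)])

Answer: (0,0) (-1,0) (-1,1) (0,1) (1,1) (2,1)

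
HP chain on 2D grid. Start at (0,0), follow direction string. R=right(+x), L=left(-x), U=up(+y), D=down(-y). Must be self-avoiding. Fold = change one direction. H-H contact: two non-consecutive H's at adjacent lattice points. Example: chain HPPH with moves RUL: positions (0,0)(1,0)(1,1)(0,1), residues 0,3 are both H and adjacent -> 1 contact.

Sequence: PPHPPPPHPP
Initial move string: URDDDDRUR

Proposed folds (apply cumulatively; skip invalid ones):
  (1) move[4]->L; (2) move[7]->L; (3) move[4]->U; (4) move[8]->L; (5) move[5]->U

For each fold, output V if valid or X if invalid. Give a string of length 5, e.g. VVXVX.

Answer: XXXXX

Derivation:
Initial: URDDDDRUR -> [(0, 0), (0, 1), (1, 1), (1, 0), (1, -1), (1, -2), (1, -3), (2, -3), (2, -2), (3, -2)]
Fold 1: move[4]->L => URDDLDRUR INVALID (collision), skipped
Fold 2: move[7]->L => URDDDDRLR INVALID (collision), skipped
Fold 3: move[4]->U => URDDUDRUR INVALID (collision), skipped
Fold 4: move[8]->L => URDDDDRUL INVALID (collision), skipped
Fold 5: move[5]->U => URDDDURUR INVALID (collision), skipped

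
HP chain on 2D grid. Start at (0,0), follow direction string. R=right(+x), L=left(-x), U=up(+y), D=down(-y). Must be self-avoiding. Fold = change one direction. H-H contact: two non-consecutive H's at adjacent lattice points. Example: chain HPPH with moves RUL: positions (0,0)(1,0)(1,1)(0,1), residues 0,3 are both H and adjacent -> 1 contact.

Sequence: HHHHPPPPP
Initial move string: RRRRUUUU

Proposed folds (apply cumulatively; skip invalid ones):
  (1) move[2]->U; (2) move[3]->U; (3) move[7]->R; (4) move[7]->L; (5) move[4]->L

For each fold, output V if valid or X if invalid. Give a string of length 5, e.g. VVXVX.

Initial: RRRRUUUU -> [(0, 0), (1, 0), (2, 0), (3, 0), (4, 0), (4, 1), (4, 2), (4, 3), (4, 4)]
Fold 1: move[2]->U => RRURUUUU VALID
Fold 2: move[3]->U => RRUUUUUU VALID
Fold 3: move[7]->R => RRUUUUUR VALID
Fold 4: move[7]->L => RRUUUUUL VALID
Fold 5: move[4]->L => RRUULUUL VALID

Answer: VVVVV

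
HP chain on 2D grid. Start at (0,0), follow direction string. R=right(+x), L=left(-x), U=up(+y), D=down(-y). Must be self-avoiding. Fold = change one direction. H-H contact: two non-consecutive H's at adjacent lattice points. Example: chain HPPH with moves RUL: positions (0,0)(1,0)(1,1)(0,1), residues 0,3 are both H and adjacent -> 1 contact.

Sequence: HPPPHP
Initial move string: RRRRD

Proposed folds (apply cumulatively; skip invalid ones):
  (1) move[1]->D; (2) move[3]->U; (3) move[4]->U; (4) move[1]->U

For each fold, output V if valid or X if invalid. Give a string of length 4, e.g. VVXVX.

Answer: VXVV

Derivation:
Initial: RRRRD -> [(0, 0), (1, 0), (2, 0), (3, 0), (4, 0), (4, -1)]
Fold 1: move[1]->D => RDRRD VALID
Fold 2: move[3]->U => RDRUD INVALID (collision), skipped
Fold 3: move[4]->U => RDRRU VALID
Fold 4: move[1]->U => RURRU VALID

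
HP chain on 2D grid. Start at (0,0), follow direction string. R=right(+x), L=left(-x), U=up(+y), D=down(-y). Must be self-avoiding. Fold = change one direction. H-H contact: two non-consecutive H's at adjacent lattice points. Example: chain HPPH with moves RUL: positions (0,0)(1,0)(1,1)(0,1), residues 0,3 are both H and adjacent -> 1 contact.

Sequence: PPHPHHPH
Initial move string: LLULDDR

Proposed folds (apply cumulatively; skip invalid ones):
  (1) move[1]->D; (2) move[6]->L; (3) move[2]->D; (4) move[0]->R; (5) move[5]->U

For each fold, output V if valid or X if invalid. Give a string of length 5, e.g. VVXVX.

Initial: LLULDDR -> [(0, 0), (-1, 0), (-2, 0), (-2, 1), (-3, 1), (-3, 0), (-3, -1), (-2, -1)]
Fold 1: move[1]->D => LDULDDR INVALID (collision), skipped
Fold 2: move[6]->L => LLULDDL VALID
Fold 3: move[2]->D => LLDLDDL VALID
Fold 4: move[0]->R => RLDLDDL INVALID (collision), skipped
Fold 5: move[5]->U => LLDLDUL INVALID (collision), skipped

Answer: XVVXX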